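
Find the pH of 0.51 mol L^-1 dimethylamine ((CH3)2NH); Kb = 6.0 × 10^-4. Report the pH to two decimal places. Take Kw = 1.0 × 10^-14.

pH = 12.24

(CH3)2NH + H2O ⇌ (CH3)2NH2+ + OH-
Let x = [OH-] at equilibrium. Kb = x²/(0.51 − x).
Neglecting x in the denominator: x = √(6.0 × 10^-4 × 0.51) = 1.75 × 10^-2 M
pOH = −log(1.75 × 10^-2) = 1.76; pH = 14.00 − 1.76 = 12.24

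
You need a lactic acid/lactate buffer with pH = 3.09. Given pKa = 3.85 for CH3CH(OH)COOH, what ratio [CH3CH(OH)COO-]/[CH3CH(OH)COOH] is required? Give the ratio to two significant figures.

pH = pKa + log(r) ⇒ log(r) = 3.09 − 3.85 = -0.76
r = [CH3CH(OH)COO-]/[CH3CH(OH)COOH] = 10^(-0.76) = 0.174

ratio = 0.17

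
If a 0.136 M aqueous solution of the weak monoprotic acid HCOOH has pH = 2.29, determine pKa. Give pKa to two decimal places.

[H+] = 10^(-2.29) = 5.13 × 10^-3 M
At equilibrium [HA] = 0.136 − 5.13 × 10^-3 = 1.31 × 10^-1 M
Ka = [H+][A-]/[HA] = (5.13 × 10^-3)² / 1.31 × 10^-1 = 2.01 × 10^-4
pKa = -log(2.01 × 10^-4) = 3.70

pKa = 3.70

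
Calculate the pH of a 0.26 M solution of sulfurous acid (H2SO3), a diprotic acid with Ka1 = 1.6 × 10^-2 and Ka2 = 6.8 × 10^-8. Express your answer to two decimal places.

pH = 1.24

Ka1 ≫ Ka2, so treat the first dissociation as the only significant source of H+.
Ka1 = x²/(0.26 − x) = 1.6 × 10^-2
Solving the quadratic: x = (−Ka1 + √(Ka1² + 4·Ka1·C₀))/2 = 5.70 × 10^-2 M
pH = −log(5.70 × 10^-2) = 1.24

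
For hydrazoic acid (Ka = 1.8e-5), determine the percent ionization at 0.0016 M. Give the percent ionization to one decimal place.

10.1%

HN3 ⇌ N3- + H+; let x = [H+] at equilibrium.
Solve x² + 1.8e-05x − 2.88e-08 = 0 → x = 1.61 × 10^-4 M
% ionization = x/C₀ × 100% = 1.61 × 10^-4/0.0016 × 100% = 10.1%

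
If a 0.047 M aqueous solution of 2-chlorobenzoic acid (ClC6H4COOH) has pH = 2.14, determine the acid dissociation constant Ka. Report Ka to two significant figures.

[H+] = 10^(-2.14) = 7.24 × 10^-3 M
At equilibrium [HA] = 0.047 − 7.24 × 10^-3 = 3.98 × 10^-2 M
Ka = [H+][A-]/[HA] = (7.24 × 10^-3)² / 3.98 × 10^-2 = 1.3 × 10^-3

Ka = 1.3 × 10^-3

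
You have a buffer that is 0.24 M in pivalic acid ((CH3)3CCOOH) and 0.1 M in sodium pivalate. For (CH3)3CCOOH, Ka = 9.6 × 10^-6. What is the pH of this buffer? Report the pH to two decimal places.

pH = 4.64

pKa = −log(9.6 × 10^-6) = 5.018
Using pH = pKa + log([base]/[acid]) with [base]/[acid] = 0.1/0.24:
pH = 5.018 + (-0.380) = 4.64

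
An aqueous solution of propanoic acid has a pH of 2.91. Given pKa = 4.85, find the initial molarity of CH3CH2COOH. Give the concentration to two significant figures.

[H+] = 10^(-2.91) = 1.23 × 10^-3 M = x
Ka = 10^(−4.85) = 1.41 × 10^-5
Ka = x²/(C₀ − x) ⇒ C₀ = x + x²/Ka
C₀ = 1.23 × 10^-3 + (1.23 × 10^-3)²/(1.41 × 10^-5) = 1.09 × 10^-1 M

C₀ = 1.1 × 10^-1 M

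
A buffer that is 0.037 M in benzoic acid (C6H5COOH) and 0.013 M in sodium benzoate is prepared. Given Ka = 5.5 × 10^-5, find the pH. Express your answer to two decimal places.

pH = 3.81

pKa = −log(5.5 × 10^-5) = 4.260
Using pH = pKa + log([base]/[acid]) with [base]/[acid] = 0.013/0.037:
pH = 4.260 + (-0.454) = 3.81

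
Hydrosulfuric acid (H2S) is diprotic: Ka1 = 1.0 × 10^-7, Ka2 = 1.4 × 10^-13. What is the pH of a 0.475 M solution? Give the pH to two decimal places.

Ka1 ≫ Ka2, so treat the first dissociation as the only significant source of H+.
Ka1 = x²/(0.475 − x) = 1.0 × 10^-7
x ≈ √(1.0 × 10^-7 × 0.475) = 2.18 × 10^-4 M
pH = −log(2.18 × 10^-4) = 3.66

pH = 3.66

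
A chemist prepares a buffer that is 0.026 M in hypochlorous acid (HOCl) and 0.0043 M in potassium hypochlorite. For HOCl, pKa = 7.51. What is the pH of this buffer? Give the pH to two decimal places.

pH = 6.73

Henderson–Hasselbalch: pH = pKa + log([OCl-]/[HOCl]) = 7.51 + log(0.0043/0.026)
pH = 7.51 + (-0.782) = 6.73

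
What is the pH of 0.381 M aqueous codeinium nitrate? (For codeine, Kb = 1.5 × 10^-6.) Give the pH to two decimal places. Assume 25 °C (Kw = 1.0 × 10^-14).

pH = 4.30

C18H22NO3+ is the conjugate acid of the weak base C18H21NO3.
Ka = Kw/Kb = 1.0×10^-14 / 1.5 × 10^-6 = 6.67 × 10^-9
From the ICE table, Ka = [H+]²/(0.381 − [H+]) = 6.67 × 10^-9.
Since Ka ≪ C₀, [H+] ≈ √(Ka·C₀) = 5.04 × 10^-5 M.
pH = −log[H+] = −log(5.04 × 10^-5) = 4.30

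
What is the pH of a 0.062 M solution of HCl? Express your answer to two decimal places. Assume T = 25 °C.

pH = 1.21

HCl is a strong acid and dissociates completely, so [H+] = 0.062 M.
pH = -log(0.062) = 1.21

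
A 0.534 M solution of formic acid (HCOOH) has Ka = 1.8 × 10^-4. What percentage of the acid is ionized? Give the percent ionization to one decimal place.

HCOOH ⇌ HCOO- + H+; let x = [H+] at equilibrium.
x ≈ √(Ka·C₀) = √(1.8 × 10^-4 × 0.534) = 9.80 × 10^-3 M
% ionization = x/C₀ × 100% = 9.80 × 10^-3/0.534 × 100% = 1.8%

1.8%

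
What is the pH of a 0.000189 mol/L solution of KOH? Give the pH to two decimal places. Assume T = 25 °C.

pH = 10.28

KOH is a strong base; [OH-] = 0.000189 M.
pOH = -log(0.000189) = 3.72
pH = 14.00 - 3.72 = 10.28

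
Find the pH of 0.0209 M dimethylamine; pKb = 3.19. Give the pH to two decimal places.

pH = 11.53

(CH3)2NH + H2O ⇌ (CH3)2NH2+ + OH-
Kb = 10^(−3.19) = 6.46 × 10^-4
Kb = x²/(0.0209 − x) = 6.46 × 10^-4
x is not negligible relative to C₀; solve x² + 0.000646·x − 1.35e-05 = 0.
x = (−Kb + √(Kb² + 4·Kb·C₀))/2 = 3.37 × 10^-3 M
pOH = −log(3.37 × 10^-3) = 2.47; pH = 14.00 − 2.47 = 11.53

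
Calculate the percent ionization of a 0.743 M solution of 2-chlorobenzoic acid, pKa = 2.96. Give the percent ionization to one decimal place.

ClC6H4COOH ⇌ ClC6H4COO- + H+; let x = [H+] at equilibrium.
Ka = 10^(−2.96) = 1.10 × 10^-3
x ≈ √(Ka·C₀) = √(1.10 × 10^-3 × 0.743) = 2.86 × 10^-2 M
Fraction ionized = 2.86 × 10^-2 / 0.743 = 0.0385 → 3.8%

3.8%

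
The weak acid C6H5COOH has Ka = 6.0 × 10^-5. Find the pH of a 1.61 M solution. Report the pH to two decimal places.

pH = 2.01

C6H5COOH ⇌ C6H5COO- + H+
Let x = [H+] at equilibrium. Ka = x²/(1.61 − x).
Assume x ≪ 1.61: x ≈ √(6.0 × 10^-5 × 1.61) = 9.83 × 10^-3 M
(x/C₀ = 0.61% < 5%, so the approximation holds.)
pH = −log(9.83 × 10^-3) = 2.01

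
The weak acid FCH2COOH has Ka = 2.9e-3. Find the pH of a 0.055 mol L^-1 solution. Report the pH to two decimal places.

FCH2COOH ⇌ FCH2COO- + H+
Ka = x²/(0.055 − x) = 2.9 × 10^-3
Here C₀/Ka ≈ 19, so the small-x approximation fails. Use the quadratic:
x = [−0.0029 + √(0.0029² + 0.000638)]/2 = 1.13 × 10^-2 M
pH = −log[H+] = −log(1.13 × 10^-2) = 1.95

pH = 1.95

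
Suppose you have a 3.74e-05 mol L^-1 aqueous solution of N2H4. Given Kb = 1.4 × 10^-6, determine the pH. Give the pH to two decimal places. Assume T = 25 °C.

N2H4 + H2O ⇌ N2H5+ + OH-
From the ICE table, Kb = x²/(3.74e-05 − x) = 1.4 × 10^-6.
x is not negligible relative to C₀; solve x² + 1.4e-06·x − 5.24e-11 = 0.
x = [−1.4e-06 + √(1.4e-06² + 2.09e-10)]/2 = 6.57 × 10^-6 M
pOH = −log(6.57 × 10^-6) = 5.18; pH = 14.00 − 5.18 = 8.82

pH = 8.82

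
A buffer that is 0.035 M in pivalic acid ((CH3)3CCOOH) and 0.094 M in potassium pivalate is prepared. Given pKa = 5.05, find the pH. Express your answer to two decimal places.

pH = 5.48

pH = pKa + log([A⁻]/[HA]) = 5.05 + log(0.094/0.035)
pH = 5.05 + (+0.429) = 5.48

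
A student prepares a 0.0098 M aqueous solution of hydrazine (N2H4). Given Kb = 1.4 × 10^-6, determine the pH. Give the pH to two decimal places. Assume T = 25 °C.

N2H4 + H2O ⇌ N2H5+ + OH-
From the ICE table, Kb = [OH-]²/(0.0098 − [OH-]) = 1.4 × 10^-6.
Neglecting [OH-] in the denominator: [OH-] = √(1.4 × 10^-6 × 0.0098) = 1.17 × 10^-4 M
Check: 1.2% ionized — well under 5%, approximation valid.
pOH = 3.93, so pH = 14.00 − pOH = 10.07

pH = 10.07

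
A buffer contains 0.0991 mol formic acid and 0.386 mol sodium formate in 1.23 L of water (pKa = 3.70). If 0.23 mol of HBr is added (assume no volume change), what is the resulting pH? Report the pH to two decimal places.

Added H+ converts HCOO- to HCOOH: HCOOH → 0.329 mol, HCOO- → 0.156 mol.
pH = pKa + log([A⁻]/[HA]) = 3.70 + log(0.156/0.329) = 3.70 -0.324

pH = 3.38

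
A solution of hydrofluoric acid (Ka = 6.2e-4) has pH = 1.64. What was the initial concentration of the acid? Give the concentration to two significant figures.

C₀ = 8.7 × 10^-1 M

[H+] = 10^(-1.64) = 2.29 × 10^-2 M = x
Ka = x²/(C₀ − x) ⇒ C₀ = x + x²/Ka
C₀ = 2.29 × 10^-2 + (2.29 × 10^-2)²/(6.2 × 10^-4) = 8.69 × 10^-1 M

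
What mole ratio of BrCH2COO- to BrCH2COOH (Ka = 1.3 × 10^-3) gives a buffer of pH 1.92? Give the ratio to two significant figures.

ratio = 0.11

pKa = -log(1.3 × 10^-3) = 2.886
pH = pKa + log(r) ⇒ log(r) = 1.92 − 2.886 = -0.966
r = [BrCH2COO-]/[BrCH2COOH] = 10^(-0.966) = 0.108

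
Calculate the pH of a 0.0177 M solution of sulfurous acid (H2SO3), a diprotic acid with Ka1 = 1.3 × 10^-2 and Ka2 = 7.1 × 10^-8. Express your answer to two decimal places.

Ka1 ≫ Ka2, so treat the first dissociation as the only significant source of H+.
Ka1 = x²/(0.0177 − x) = 1.3 × 10^-2
Solving the quadratic: x = (−Ka1 + √(Ka1² + 4·Ka1·C₀))/2 = 1.00 × 10^-2 M
pH = −log(1.00 × 10^-2) = 2.00

pH = 2.00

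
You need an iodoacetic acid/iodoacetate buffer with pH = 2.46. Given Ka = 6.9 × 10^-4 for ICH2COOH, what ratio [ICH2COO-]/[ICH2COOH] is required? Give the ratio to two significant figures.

ratio = 0.20

pKa = -log(6.9 × 10^-4) = 3.161
pH = pKa + log(r) ⇒ log(r) = 2.46 − 3.161 = -0.701
r = [ICH2COO-]/[ICH2COOH] = 10^(-0.701) = 0.199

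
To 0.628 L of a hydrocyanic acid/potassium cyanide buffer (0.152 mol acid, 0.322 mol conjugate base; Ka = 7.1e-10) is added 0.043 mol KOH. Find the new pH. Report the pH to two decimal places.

After neutralization: n(HCN) = 0.109 mol, n(CN-) = 0.365 mol.
pKa = −log(7.1 × 10^-10) = 9.149
Henderson–Hasselbalch with mole ratio 0.365/0.109: pH = 9.149 + (+0.525)

pH = 9.67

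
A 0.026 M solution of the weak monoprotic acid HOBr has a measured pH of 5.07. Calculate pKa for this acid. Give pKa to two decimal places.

pKa = 8.55

[H+] = 10^(-5.07) = 8.51 × 10^-6 M
At equilibrium [HA] = 0.026 − 8.51 × 10^-6 = 2.60 × 10^-2 M
Ka = [H+][A-]/[HA] = (8.51 × 10^-6)² / 2.60 × 10^-2 = 2.79 × 10^-9
pKa = -log(2.79 × 10^-9) = 8.55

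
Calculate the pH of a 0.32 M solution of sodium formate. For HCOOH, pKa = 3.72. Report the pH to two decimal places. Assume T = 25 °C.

pH = 8.61

HCOO- is the conjugate base of the weak acid HCOOH.
Ka = 10^(−3.72) = 1.91 × 10^-4
Kb = Kw/Ka = 1.0×10^-14 / 1.91 × 10^-4 = 5.24 × 10^-11
From the ICE table, Kb = [OH-]²/(0.32 − [OH-]) = 5.24 × 10^-11.
Assume [OH-] ≪ 0.32: [OH-] ≈ √(5.24 × 10^-11 × 0.32) = 4.09 × 10^-6 M
([OH-]/C₀ = 0.0013% < 5%, so the approximation holds.)
pOH = −log(4.09 × 10^-6) = 5.39; pH = 14.00 − 5.39 = 8.61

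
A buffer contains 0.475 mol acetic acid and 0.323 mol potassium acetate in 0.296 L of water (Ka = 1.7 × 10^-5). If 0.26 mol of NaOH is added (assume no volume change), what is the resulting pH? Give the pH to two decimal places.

After neutralization: n(CH3COOH) = 0.215 mol, n(CH3COO-) = 0.583 mol.
pKa = −log(1.7 × 10^-5) = 4.770
Henderson–Hasselbalch with mole ratio 0.583/0.215: pH = 4.770 + (+0.433)

pH = 5.20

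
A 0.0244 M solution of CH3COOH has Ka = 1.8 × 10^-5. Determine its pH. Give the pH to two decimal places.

pH = 3.18

CH3COOH ⇌ CH3COO- + H+
From the ICE table, Ka = x²/(0.0244 − x) = 1.8 × 10^-5.
Since Ka ≪ C₀, x ≈ √(Ka·C₀) = 6.63 × 10^-4 M.
(x/C₀ = 2.7% < 5%, so the approximation holds.)
pH = −log[H+] = −log(6.63 × 10^-4) = 3.18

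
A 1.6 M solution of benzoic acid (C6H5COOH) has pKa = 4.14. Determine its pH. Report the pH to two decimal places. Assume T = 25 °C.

C6H5COOH ⇌ C6H5COO- + H+
Ka = 10^(−4.14) = 7.24 × 10^-5
Ka = [H+]²/(1.6 − [H+]) = 7.24 × 10^-5
Neglecting [H+] in the denominator: [H+] = √(7.24 × 10^-5 × 1.6) = 1.08 × 10^-2 M
Check: 0.67% ionized — well under 5%, approximation valid.
pH = −log[H+] = −log(1.08 × 10^-2) = 1.97

pH = 1.97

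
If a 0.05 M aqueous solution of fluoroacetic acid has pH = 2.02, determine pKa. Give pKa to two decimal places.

[H+] = 10^(-2.02) = 9.55 × 10^-3 M
At equilibrium [HA] = 0.05 − 9.55 × 10^-3 = 4.04 × 10^-2 M
Ka = [H+][A-]/[HA] = (9.55 × 10^-3)² / 4.04 × 10^-2 = 2.26 × 10^-3
pKa = -log(2.26 × 10^-3) = 2.65

pKa = 2.65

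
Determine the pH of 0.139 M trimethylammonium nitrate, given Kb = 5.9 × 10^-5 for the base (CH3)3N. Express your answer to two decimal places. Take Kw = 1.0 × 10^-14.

pH = 5.31

(CH3)3NH+ is the conjugate acid of the weak base (CH3)3N.
Ka = Kw/Kb = 1.0×10^-14 / 5.9 × 10^-5 = 1.69 × 10^-10
From the ICE table, Ka = [H+]²/(0.139 − [H+]) = 1.69 × 10^-10.
Since Ka ≪ C₀, [H+] ≈ √(Ka·C₀) = 4.85 × 10^-6 M.
Check: 0.0035% ionized — well under 5%, approximation valid.
pH = −log(4.85 × 10^-6) = 5.31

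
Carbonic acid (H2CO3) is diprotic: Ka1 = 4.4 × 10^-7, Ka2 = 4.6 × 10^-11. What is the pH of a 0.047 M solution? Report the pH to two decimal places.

Ka1 ≫ Ka2, so treat the first dissociation as the only significant source of H+.
Ka1 = x²/(0.047 − x) = 4.4 × 10^-7
x ≈ √(4.4 × 10^-7 × 0.047) = 1.44 × 10^-4 M
pH = −log(1.44 × 10^-4) = 3.84

pH = 3.84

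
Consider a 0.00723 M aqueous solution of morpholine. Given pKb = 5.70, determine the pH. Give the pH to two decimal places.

C4H8ONH + H2O ⇌ C4H8ONH2+ + OH-
Kb = 10^(−5.70) = 2.00 × 10^-6
Kb = x²/(0.00723 − x) = 2.00 × 10^-6
Neglecting x in the denominator: x = √(2.00 × 10^-6 × 0.00723) = 1.20 × 10^-4 M
pOH = 3.92, so pH = 14.00 − pOH = 10.08

pH = 10.08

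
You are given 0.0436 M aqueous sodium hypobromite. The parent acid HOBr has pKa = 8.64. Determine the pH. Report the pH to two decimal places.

OBr- is the conjugate base of the weak acid HOBr.
Ka = 10^(−8.64) = 2.29 × 10^-9
Kb = Kw/Ka = 1.0×10^-14 / 2.29 × 10^-9 = 4.37 × 10^-6
Let x = [OH-] at equilibrium. Kb = x²/(0.0436 − x).
Neglecting x in the denominator: x = √(4.37 × 10^-6 × 0.0436) = 4.36 × 10^-4 M
pOH = −log(4.36 × 10^-4) = 3.36; pH = 14.00 − 3.36 = 10.64

pH = 10.64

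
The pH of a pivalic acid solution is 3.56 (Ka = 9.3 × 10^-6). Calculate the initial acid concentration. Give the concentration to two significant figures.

C₀ = 8.4 × 10^-3 M

[H+] = 10^(-3.56) = 2.75 × 10^-4 M = x
Ka = x²/(C₀ − x) ⇒ C₀ = x + x²/Ka
C₀ = 2.75 × 10^-4 + (2.75 × 10^-4)²/(9.3 × 10^-6) = 8.41 × 10^-3 M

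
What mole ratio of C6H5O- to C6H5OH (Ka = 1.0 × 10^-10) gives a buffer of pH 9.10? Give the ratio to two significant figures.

pKa = -log(1.0 × 10^-10) = 10.000
pH = pKa + log(r) ⇒ log(r) = 9.10 − 10.000 = -0.900
r = [C6H5O-]/[C6H5OH] = 10^(-0.900) = 0.126

ratio = 0.13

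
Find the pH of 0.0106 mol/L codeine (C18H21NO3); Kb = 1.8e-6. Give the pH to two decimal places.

pH = 10.14

C18H21NO3 + H2O ⇌ C18H22NO3+ + OH-
Kb = [OH-]²/(0.0106 − [OH-]) = 1.8 × 10^-6
Assume [OH-] ≪ 0.0106: [OH-] ≈ √(1.8 × 10^-6 × 0.0106) = 1.38 × 10^-4 M
Check: 1.3% ionized — well under 5%, approximation valid.
pOH = −log(1.38 × 10^-4) = 3.86; pH = 14.00 − 3.86 = 10.14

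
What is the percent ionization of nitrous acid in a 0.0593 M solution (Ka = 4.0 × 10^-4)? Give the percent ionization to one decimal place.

7.9%

HNO2 ⇌ NO2- + H+; let x = [H+] at equilibrium.
Ka = x²/(C₀ − x); solving the quadratic gives x = 4.67 × 10^-3 M.
% ionization = x/C₀ × 100% = 4.67 × 10^-3/0.0593 × 100% = 7.9%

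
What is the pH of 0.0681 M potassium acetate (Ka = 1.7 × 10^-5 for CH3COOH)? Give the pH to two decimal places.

CH3COO- is the conjugate base of the weak acid CH3COOH.
Kb = Kw/Ka = 1.0×10^-14 / 1.7 × 10^-5 = 5.88 × 10^-10
From the ICE table, Kb = x²/(0.0681 − x) = 5.88 × 10^-10.
Assume x ≪ 0.0681: x ≈ √(5.88 × 10^-10 × 0.0681) = 6.33 × 10^-6 M
pOH = 5.20, so pH = 14.00 − pOH = 8.80

pH = 8.80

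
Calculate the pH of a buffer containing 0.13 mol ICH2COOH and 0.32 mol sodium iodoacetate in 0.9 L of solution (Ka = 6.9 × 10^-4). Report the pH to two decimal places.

pH = 3.55

pKa = −log(6.9 × 10^-4) = 3.161
pH = pKa + log([A⁻]/[HA]) = 3.161 + log(0.32/0.13)
pH = 3.161 + (+0.391) = 3.55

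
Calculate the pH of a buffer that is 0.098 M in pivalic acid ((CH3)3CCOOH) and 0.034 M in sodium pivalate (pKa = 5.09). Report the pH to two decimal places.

pH = pKa + log([A⁻]/[HA]) = 5.09 + log(0.034/0.098)
pH = 5.09 + (-0.460) = 4.63

pH = 4.63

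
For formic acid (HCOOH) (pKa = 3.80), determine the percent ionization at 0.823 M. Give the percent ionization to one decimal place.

HCOOH ⇌ HCOO- + H+; let x = [H+] at equilibrium.
Ka = 10^(−3.80) = 1.58 × 10^-4
x ≈ √(Ka·C₀) = √(1.58 × 10^-4 × 0.823) = 1.14 × 10^-2 M
Fraction ionized = 1.14 × 10^-2 / 0.823 = 0.0139 → 1.4%

1.4%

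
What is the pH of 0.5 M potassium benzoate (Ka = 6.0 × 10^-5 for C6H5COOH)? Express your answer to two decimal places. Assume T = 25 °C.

C6H5COO- is the conjugate base of the weak acid C6H5COOH.
Kb = Kw/Ka = 1.0×10^-14 / 6.0 × 10^-5 = 1.67 × 10^-10
Kb = [OH-]²/(0.5 − [OH-]) = 1.67 × 10^-10
Assume [OH-] ≪ 0.5: [OH-] ≈ √(1.67 × 10^-10 × 0.5) = 9.14 × 10^-6 M
([OH-]/C₀ = 0.0018% < 5%, so the approximation holds.)
pOH = −log(9.14 × 10^-6) = 5.04; pH = 14.00 − 5.04 = 8.96

pH = 8.96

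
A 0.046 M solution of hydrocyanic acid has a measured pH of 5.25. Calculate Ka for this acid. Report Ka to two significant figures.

[H+] = 10^(-5.25) = 5.62 × 10^-6 M
At equilibrium [HA] = 0.046 − 5.62 × 10^-6 = 4.60 × 10^-2 M
Ka = [H+][A-]/[HA] = (5.62 × 10^-6)² / 4.60 × 10^-2 = 6.9 × 10^-10

Ka = 6.9 × 10^-10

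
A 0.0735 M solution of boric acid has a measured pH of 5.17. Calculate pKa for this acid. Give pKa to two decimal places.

[H+] = 10^(-5.17) = 6.76 × 10^-6 M
At equilibrium [HA] = 0.0735 − 6.76 × 10^-6 = 7.35 × 10^-2 M
Ka = [H+][A-]/[HA] = (6.76 × 10^-6)² / 7.35 × 10^-2 = 6.22 × 10^-10
pKa = -log(6.22 × 10^-10) = 9.21

pKa = 9.21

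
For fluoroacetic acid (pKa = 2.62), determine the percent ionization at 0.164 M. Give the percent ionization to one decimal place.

FCH2COOH ⇌ FCH2COO- + H+; let x = [H+] at equilibrium.
Ka = 10^(−2.62) = 2.40 × 10^-3
Ka = x²/(C₀ − x); solving the quadratic gives x = 1.87 × 10^-2 M.
Fraction ionized = 1.87 × 10^-2 / 0.164 = 0.1140 → 11.4%

11.4%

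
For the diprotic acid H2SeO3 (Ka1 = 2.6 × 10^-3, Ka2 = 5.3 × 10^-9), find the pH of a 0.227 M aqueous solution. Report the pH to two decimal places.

Since Ka1 ≫ Ka2, the first ionization dominates [H+].
Ka1 = x²/(0.227 − x) = 2.6 × 10^-3
Solving the quadratic: x = (−Ka1 + √(Ka1² + 4·Ka1·C₀))/2 = 2.30 × 10^-2 M
pH = −log(2.30 × 10^-2) = 1.64

pH = 1.64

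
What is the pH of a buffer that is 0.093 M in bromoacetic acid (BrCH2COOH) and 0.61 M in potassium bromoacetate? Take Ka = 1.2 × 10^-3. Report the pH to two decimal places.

pKa = −log(1.2 × 10^-3) = 2.921
Using pH = pKa + log([base]/[acid]) with [base]/[acid] = 0.61/0.093:
pH = 2.921 + (+0.817) = 3.74

pH = 3.74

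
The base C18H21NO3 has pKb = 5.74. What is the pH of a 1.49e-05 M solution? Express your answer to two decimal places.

C18H21NO3 + H2O ⇌ C18H22NO3+ + OH-
Kb = 10^(−5.74) = 1.82 × 10^-6
From the ICE table, Kb = [OH-]²/(1.49e-05 − [OH-]) = 1.82 × 10^-6.
[OH-] is not negligible relative to C₀; solve [OH-]² + 1.82e-06·[OH-] − 2.71e-11 = 0.
[OH-] = [−1.82e-06 + √(1.82e-06² + 1.08e-10)]/2 = 4.38 × 10^-6 M
pOH = 5.36, so pH = 14.00 − pOH = 8.64

pH = 8.64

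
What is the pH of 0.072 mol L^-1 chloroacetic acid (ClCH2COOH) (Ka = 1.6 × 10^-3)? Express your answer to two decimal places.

pH = 2.00

ClCH2COOH ⇌ ClCH2COO- + H+
From the ICE table, Ka = [H+]²/(0.072 − [H+]) = 1.6 × 10^-3.
[H+] is not negligible relative to C₀; solve [H+]² + 0.0016·[H+] − 0.000115 = 0.
[H+] = [−0.0016 + √(0.0016² + 0.000461)]/2 = 9.96 × 10^-3 M
pH = −log[H+] = −log(9.96 × 10^-3) = 2.00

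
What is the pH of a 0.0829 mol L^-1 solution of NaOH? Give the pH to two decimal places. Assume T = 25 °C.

NaOH is a strong base; [OH-] = 0.0829 M.
pOH = -log(0.0829) = 1.08
pH = 14.00 - 1.08 = 12.92

pH = 12.92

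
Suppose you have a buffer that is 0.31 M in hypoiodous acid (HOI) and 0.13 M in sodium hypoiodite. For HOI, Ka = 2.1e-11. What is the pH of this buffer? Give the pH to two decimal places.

pH = 10.30

pKa = −log(2.1 × 10^-11) = 10.678
pH = pKa + log([A⁻]/[HA]) = 10.678 + log(0.13/0.31)
pH = 10.678 + (-0.377) = 10.30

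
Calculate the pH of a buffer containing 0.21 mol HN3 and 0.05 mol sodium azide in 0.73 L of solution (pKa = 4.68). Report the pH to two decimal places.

pH = pKa + log([A⁻]/[HA]) = 4.68 + log(0.05/0.21)
pH = 4.68 + (-0.623) = 4.06

pH = 4.06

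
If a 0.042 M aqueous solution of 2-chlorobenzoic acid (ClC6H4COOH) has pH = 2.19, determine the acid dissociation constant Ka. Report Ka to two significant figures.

Ka = 1.2 × 10^-3

[H+] = 10^(-2.19) = 6.46 × 10^-3 M
At equilibrium [HA] = 0.042 − 6.46 × 10^-3 = 3.55 × 10^-2 M
Ka = [H+][A-]/[HA] = (6.46 × 10^-3)² / 3.55 × 10^-2 = 1.2 × 10^-3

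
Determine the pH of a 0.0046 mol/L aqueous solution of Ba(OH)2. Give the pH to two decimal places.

Ba(OH)2 is a strong base (each formula unit releases 2 OH-); [OH-] = 0.0092 M.
pOH = -log(0.0092) = 2.04
pH = 14.00 - 2.04 = 11.96

pH = 11.96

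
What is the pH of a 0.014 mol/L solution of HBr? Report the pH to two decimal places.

pH = 1.85

HBr is a strong acid and dissociates completely, so [H+] = 0.014 M.
pH = -log(0.014) = 1.85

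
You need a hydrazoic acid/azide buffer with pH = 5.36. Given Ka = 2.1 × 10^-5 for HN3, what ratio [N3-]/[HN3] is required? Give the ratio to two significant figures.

ratio = 4.8

pKa = -log(2.1 × 10^-5) = 4.678
pH = pKa + log(r) ⇒ log(r) = 5.36 − 4.678 = +0.682
r = [N3-]/[HN3] = 10^(+0.682) = 4.81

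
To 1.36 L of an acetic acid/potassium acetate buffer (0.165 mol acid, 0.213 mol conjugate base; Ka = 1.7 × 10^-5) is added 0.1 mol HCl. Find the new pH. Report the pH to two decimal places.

After neutralization: n(CH3COOH) = 0.265 mol, n(CH3COO-) = 0.113 mol.
pKa = −log(1.7 × 10^-5) = 4.770
pH = pKa + log(n_CH3COO-/n_CH3COOH) = 4.770 + log(0.113/0.265) = 4.770 + (-0.370)

pH = 4.40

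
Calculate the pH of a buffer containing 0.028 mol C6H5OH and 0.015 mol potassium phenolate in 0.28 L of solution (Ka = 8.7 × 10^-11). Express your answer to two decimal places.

pH = 9.79

pKa = −log(8.7 × 10^-11) = 10.060
Using pH = pKa + log([base]/[acid]) with [base]/[acid] = 0.015/0.028:
pH = 10.060 + (-0.271) = 9.79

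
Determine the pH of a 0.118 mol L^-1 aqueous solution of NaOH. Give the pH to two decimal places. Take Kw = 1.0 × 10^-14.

pH = 13.07

NaOH is a strong base; [OH-] = 0.118 M.
pOH = -log(0.118) = 0.93
pH = 14.00 - 0.93 = 13.07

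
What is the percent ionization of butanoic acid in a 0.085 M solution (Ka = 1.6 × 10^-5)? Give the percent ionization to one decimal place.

1.4%

CH3(CH2)2COOH ⇌ CH3(CH2)2COO- + H+; let x = [H+] at equilibrium.
x ≈ √(Ka·C₀) = √(1.6 × 10^-5 × 0.085) = 1.17 × 10^-3 M
Fraction ionized = 1.17 × 10^-3 / 0.085 = 0.0138 → 1.4%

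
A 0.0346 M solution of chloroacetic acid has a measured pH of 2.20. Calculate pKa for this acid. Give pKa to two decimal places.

[H+] = 10^(-2.20) = 6.31 × 10^-3 M
At equilibrium [HA] = 0.0346 − 6.31 × 10^-3 = 2.83 × 10^-2 M
Ka = [H+][A-]/[HA] = (6.31 × 10^-3)² / 2.83 × 10^-2 = 1.41 × 10^-3
pKa = -log(1.41 × 10^-3) = 2.85

pKa = 2.85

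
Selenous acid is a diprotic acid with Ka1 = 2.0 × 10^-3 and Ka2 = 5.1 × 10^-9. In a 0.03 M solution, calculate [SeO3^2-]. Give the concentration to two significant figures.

First ionization gives [H+] ≈ [HSeO3-] = 6.81 × 10^-3 M.
Second step: Ka2 = [H+][SeO3^2-]/[HSeO3-] ≈ [SeO3^2-] (since [H+] ≈ [HSeO3-]).
So [SeO3^2-] ≈ Ka2.

5.1 × 10^-9 M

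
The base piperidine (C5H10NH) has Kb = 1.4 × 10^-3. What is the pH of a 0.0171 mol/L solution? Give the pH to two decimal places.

pH = 11.63

C5H10NH + H2O ⇌ C5H10NH2+ + OH-
Let x = [OH-] at equilibrium. Kb = x²/(0.0171 − x).
Here C₀/Kb ≈ 12.2, so the small-x approximation fails. Use the quadratic:
x = [−0.0014 + √(0.0014² + 9.58e-05)]/2 = 4.24 × 10^-3 M
pOH = −log(4.24 × 10^-3) = 2.37; pH = 14.00 − 2.37 = 11.63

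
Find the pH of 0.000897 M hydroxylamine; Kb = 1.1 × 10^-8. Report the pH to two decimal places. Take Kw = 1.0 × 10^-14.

pH = 8.50

NH2OH + H2O ⇌ NH3OH+ + OH-
Kb = x²/(0.000897 − x) = 1.1 × 10^-8
Assume x ≪ 0.000897: x ≈ √(1.1 × 10^-8 × 0.000897) = 3.14 × 10^-6 M
Check: 0.35% ionized — well under 5%, approximation valid.
pOH = 5.50, so pH = 14.00 − pOH = 8.50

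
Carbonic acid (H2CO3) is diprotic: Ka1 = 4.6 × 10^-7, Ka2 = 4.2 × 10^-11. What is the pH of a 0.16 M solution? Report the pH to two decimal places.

Since Ka1 ≫ Ka2, the first ionization dominates [H+].
Ka1 = x²/(0.16 − x) = 4.6 × 10^-7
x ≈ √(4.6 × 10^-7 × 0.16) = 2.71 × 10^-4 M
pH = −log(2.71 × 10^-4) = 3.57

pH = 3.57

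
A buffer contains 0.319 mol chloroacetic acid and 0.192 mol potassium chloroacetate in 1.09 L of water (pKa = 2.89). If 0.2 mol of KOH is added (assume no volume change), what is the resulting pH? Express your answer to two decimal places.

OH- converts ClCH2COOH to ClCH2COO-: ClCH2COOH → 0.119 mol, ClCH2COO- → 0.392 mol.
pH = pKa + log([A⁻]/[HA]) = 2.89 + log(0.392/0.119) = 2.89 +0.518

pH = 3.41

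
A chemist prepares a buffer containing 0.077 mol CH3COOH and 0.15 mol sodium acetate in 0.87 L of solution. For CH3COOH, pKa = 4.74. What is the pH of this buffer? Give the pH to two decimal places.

Using pH = pKa + log([base]/[acid]) with [base]/[acid] = 0.15/0.077:
pH = 4.74 + (+0.290) = 5.03

pH = 5.03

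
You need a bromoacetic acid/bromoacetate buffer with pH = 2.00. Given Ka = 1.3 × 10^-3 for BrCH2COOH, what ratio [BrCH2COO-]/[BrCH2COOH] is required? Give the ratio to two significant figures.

ratio = 0.13

pKa = -log(1.3 × 10^-3) = 2.886
pH = pKa + log(r) ⇒ log(r) = 2.00 − 2.886 = -0.886
r = [BrCH2COO-]/[BrCH2COOH] = 10^(-0.886) = 0.13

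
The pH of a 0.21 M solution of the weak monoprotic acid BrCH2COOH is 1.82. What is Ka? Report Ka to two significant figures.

[H+] = 10^(-1.82) = 1.51 × 10^-2 M
At equilibrium [HA] = 0.21 − 1.51 × 10^-2 = 1.95 × 10^-1 M
Ka = [H+][A-]/[HA] = (1.51 × 10^-2)² / 1.95 × 10^-1 = 1.2 × 10^-3

Ka = 1.2 × 10^-3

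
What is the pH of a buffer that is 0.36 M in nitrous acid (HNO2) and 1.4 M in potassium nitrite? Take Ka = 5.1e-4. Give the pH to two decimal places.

pKa = −log(5.1 × 10^-4) = 3.292
Using pH = pKa + log([base]/[acid]) with [base]/[acid] = 1.4/0.36:
pH = 3.292 + (+0.590) = 3.88

pH = 3.88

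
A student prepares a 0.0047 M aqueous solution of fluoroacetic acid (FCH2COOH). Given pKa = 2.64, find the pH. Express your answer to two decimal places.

pH = 2.63

FCH2COOH ⇌ FCH2COO- + H+
Ka = 10^(−2.64) = 2.29 × 10^-3
From the ICE table, Ka = [H+]²/(0.0047 − [H+]) = 2.29 × 10^-3.
Here C₀/Ka ≈ 2.05, so the small-[H+] approximation fails. Use the quadratic:
[H+] = (−Ka + √(Ka² + 4·Ka·C₀))/2 = 2.33 × 10^-3 M
pH = −log(2.33 × 10^-3) = 2.63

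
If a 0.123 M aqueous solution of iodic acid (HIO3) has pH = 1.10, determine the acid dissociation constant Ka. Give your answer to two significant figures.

Ka = 1.4 × 10^-1

[H+] = 10^(-1.10) = 7.94 × 10^-2 M
At equilibrium [HA] = 0.123 − 7.94 × 10^-2 = 4.36 × 10^-2 M
Ka = [H+][A-]/[HA] = (7.94 × 10^-2)² / 4.36 × 10^-2 = 1.4 × 10^-1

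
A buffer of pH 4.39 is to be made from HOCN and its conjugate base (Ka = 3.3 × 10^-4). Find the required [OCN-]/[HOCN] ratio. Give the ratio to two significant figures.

ratio = 8.1

pKa = -log(3.3 × 10^-4) = 3.481
pH = pKa + log(r) ⇒ log(r) = 4.39 − 3.481 = +0.909
r = [OCN-]/[HOCN] = 10^(+0.909) = 8.11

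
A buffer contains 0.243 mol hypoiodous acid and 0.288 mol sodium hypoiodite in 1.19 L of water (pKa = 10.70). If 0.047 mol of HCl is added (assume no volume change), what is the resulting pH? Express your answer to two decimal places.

pH = 10.62

After neutralization: n(HOI) = 0.29 mol, n(OI-) = 0.241 mol.
Henderson–Hasselbalch with mole ratio 0.241/0.29: pH = 10.70 + (-0.080)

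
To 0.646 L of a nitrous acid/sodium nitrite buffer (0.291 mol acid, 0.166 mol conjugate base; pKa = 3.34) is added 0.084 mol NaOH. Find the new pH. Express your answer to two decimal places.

After neutralization: n(HNO2) = 0.207 mol, n(NO2-) = 0.25 mol.
pH = pKa + log([A⁻]/[HA]) = 3.34 + log(0.25/0.207) = 3.34 +0.082

pH = 3.42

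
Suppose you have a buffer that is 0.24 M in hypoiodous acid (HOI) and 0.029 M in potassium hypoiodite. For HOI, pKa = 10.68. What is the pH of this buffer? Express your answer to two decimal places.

pH = 9.76

pH = pKa + log([A⁻]/[HA]) = 10.68 + log(0.029/0.24)
pH = 10.68 + (-0.918) = 9.76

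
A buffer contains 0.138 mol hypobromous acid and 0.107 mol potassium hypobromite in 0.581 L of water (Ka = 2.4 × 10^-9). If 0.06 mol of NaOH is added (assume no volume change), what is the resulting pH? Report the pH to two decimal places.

OH- converts HOBr to OBr-: HOBr → 0.078 mol, OBr- → 0.167 mol.
pKa = −log(2.4 × 10^-9) = 8.620
pH = pKa + log([A⁻]/[HA]) = 8.620 + log(0.167/0.078) = 8.620 +0.331

pH = 8.95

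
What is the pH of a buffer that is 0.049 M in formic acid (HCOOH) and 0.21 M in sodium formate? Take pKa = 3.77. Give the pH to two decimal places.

Using pH = pKa + log([base]/[acid]) with [base]/[acid] = 0.21/0.049:
pH = 3.77 + (+0.632) = 4.40

pH = 4.40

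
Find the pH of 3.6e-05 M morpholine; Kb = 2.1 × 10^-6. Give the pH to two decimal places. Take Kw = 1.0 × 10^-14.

C4H8ONH + H2O ⇌ C4H8ONH2+ + OH-
Kb = [OH-]²/(3.6e-05 − [OH-]) = 2.1 × 10^-6
[OH-] is not negligible relative to C₀; solve [OH-]² + 2.1e-06·[OH-] − 7.56e-11 = 0.
[OH-] = (−Kb + √(Kb² + 4·Kb·C₀))/2 = 7.71 × 10^-6 M
pOH = −log(7.71 × 10^-6) = 5.11; pH = 14.00 − 5.11 = 8.89

pH = 8.89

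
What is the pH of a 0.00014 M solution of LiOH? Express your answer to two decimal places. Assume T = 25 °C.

LiOH is a strong base; [OH-] = 0.00014 M.
pOH = -log(0.00014) = 3.85
pH = 14.00 - 3.85 = 10.15

pH = 10.15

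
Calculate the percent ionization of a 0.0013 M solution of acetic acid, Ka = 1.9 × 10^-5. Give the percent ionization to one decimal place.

CH3COOH ⇌ CH3COO- + H+; let x = [H+] at equilibrium.
Solve x² + 1.9e-05x − 2.47e-08 = 0 → x = 1.48 × 10^-4 M
Fraction ionized = 1.48 × 10^-4 / 0.0013 = 0.1138 → 11.4%

11.4%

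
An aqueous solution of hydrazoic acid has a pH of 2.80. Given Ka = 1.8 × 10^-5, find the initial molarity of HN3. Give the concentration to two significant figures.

[H+] = 10^(-2.80) = 1.58 × 10^-3 M = x
Ka = x²/(C₀ − x) ⇒ C₀ = x + x²/Ka
C₀ = 1.58 × 10^-3 + (1.58 × 10^-3)²/(1.8 × 10^-5) = 1.40 × 10^-1 M

C₀ = 1.4 × 10^-1 M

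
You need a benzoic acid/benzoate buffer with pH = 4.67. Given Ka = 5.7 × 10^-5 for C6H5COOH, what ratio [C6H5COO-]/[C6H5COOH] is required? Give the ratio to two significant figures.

ratio = 2.7

pKa = -log(5.7 × 10^-5) = 4.244
pH = pKa + log(r) ⇒ log(r) = 4.67 − 4.244 = +0.426
r = [C6H5COO-]/[C6H5COOH] = 10^(+0.426) = 2.67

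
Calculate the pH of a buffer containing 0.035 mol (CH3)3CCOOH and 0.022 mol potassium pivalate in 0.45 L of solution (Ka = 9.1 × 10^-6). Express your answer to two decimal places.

pH = 4.84

pKa = −log(9.1 × 10^-6) = 5.041
Henderson–Hasselbalch: pH = pKa + log([(CH3)3CCOO-]/[(CH3)3CCOOH]) = 5.041 + log(0.022/0.035)
pH = 5.041 + (-0.202) = 4.84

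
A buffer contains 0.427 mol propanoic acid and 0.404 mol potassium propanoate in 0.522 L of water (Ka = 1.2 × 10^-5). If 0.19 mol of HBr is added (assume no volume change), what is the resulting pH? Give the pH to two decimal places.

After neutralization: n(CH3CH2COOH) = 0.617 mol, n(CH3CH2COO-) = 0.214 mol.
pKa = −log(1.2 × 10^-5) = 4.921
pH = pKa + log([A⁻]/[HA]) = 4.921 + log(0.214/0.617) = 4.921 -0.460

pH = 4.46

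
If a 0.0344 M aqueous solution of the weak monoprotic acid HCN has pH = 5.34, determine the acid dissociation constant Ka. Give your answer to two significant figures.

Ka = 6.1 × 10^-10

[H+] = 10^(-5.34) = 4.57 × 10^-6 M
At equilibrium [HA] = 0.0344 − 4.57 × 10^-6 = 3.44 × 10^-2 M
Ka = [H+][A-]/[HA] = (4.57 × 10^-6)² / 3.44 × 10^-2 = 6.1 × 10^-10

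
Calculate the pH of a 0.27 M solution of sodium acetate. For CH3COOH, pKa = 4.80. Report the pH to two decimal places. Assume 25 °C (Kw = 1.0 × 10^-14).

pH = 9.12

CH3COO- is the conjugate base of the weak acid CH3COOH.
Ka = 10^(−4.80) = 1.58 × 10^-5
Kb = Kw/Ka = 1.0×10^-14 / 1.58 × 10^-5 = 6.33 × 10^-10
From the ICE table, Kb = [OH-]²/(0.27 − [OH-]) = 6.33 × 10^-10.
Neglecting [OH-] in the denominator: [OH-] = √(6.33 × 10^-10 × 0.27) = 1.31 × 10^-5 M
pOH = 4.88, so pH = 14.00 − pOH = 9.12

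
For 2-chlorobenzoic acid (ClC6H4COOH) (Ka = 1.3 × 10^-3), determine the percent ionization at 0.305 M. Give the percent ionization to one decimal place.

6.3%

ClC6H4COOH ⇌ ClC6H4COO- + H+; let x = [H+] at equilibrium.
Ka = x²/(C₀ − x); solving the quadratic gives x = 1.93 × 10^-2 M.
Fraction ionized = 1.93 × 10^-2 / 0.305 = 0.0633 → 6.3%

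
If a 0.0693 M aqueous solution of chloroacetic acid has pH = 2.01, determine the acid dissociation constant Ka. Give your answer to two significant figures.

Ka = 1.6 × 10^-3

[H+] = 10^(-2.01) = 9.77 × 10^-3 M
At equilibrium [HA] = 0.0693 − 9.77 × 10^-3 = 5.95 × 10^-2 M
Ka = [H+][A-]/[HA] = (9.77 × 10^-3)² / 5.95 × 10^-2 = 1.6 × 10^-3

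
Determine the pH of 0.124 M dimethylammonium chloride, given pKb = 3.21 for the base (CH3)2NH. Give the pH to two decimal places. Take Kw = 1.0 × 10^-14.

pH = 5.85

(CH3)2NH2+ is the conjugate acid of the weak base (CH3)2NH.
Kb = 10^(−3.21) = 6.17 × 10^-4
Ka = Kw/Kb = 1.0×10^-14 / 6.17 × 10^-4 = 1.62 × 10^-11
From the ICE table, Ka = x²/(0.124 − x) = 1.62 × 10^-11.
Neglecting x in the denominator: x = √(1.62 × 10^-11 × 0.124) = 1.42 × 10^-6 M
Check: 0.0011% ionized — well under 5%, approximation valid.
pH = −log(1.42 × 10^-6) = 5.85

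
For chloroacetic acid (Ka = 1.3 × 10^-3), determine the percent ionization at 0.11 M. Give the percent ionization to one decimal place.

10.3%

ClCH2COOH ⇌ ClCH2COO- + H+; let x = [H+] at equilibrium.
Solve x² + 0.0013x − 0.000143 = 0 → x = 1.13 × 10^-2 M
Fraction ionized = 1.13 × 10^-2 / 0.11 = 0.1027 → 10.3%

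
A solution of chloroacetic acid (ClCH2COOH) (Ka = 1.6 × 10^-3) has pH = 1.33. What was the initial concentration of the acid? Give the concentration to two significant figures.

[H+] = 10^(-1.33) = 4.68 × 10^-2 M = x
Ka = x²/(C₀ − x) ⇒ C₀ = x + x²/Ka
C₀ = 4.68 × 10^-2 + (4.68 × 10^-2)²/(1.6 × 10^-3) = 1.42 M

C₀ = 1.4 M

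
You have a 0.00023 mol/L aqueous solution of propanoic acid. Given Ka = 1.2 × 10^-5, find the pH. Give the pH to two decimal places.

CH3CH2COOH ⇌ CH3CH2COO- + H+
Let x = [H+] at equilibrium. Ka = x²/(0.00023 − x).
The 5% rule fails; solving x² + Ka·x − Ka·C₀ = 0 exactly:
x = [−1.2e-05 + √(1.2e-05² + 1.1e-08)]/2 = 4.69 × 10^-5 M
pH = −log[H+] = −log(4.69 × 10^-5) = 4.33

pH = 4.33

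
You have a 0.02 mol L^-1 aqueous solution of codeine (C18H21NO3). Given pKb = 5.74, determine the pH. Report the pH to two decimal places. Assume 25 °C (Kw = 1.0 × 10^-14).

C18H21NO3 + H2O ⇌ C18H22NO3+ + OH-
Kb = 10^(−5.74) = 1.82 × 10^-6
Let x = [OH-] at equilibrium. Kb = x²/(0.02 − x).
Assume x ≪ 0.02: x ≈ √(1.82 × 10^-6 × 0.02) = 1.91 × 10^-4 M
pOH = −log(1.91 × 10^-4) = 3.72; pH = 14.00 − 3.72 = 10.28

pH = 10.28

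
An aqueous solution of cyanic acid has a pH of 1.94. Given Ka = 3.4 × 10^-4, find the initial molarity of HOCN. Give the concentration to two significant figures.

[H+] = 10^(-1.94) = 1.15 × 10^-2 M = x
Ka = x²/(C₀ − x) ⇒ C₀ = x + x²/Ka
C₀ = 1.15 × 10^-2 + (1.15 × 10^-2)²/(3.4 × 10^-4) = 4.00 × 10^-1 M

C₀ = 4.0 × 10^-1 M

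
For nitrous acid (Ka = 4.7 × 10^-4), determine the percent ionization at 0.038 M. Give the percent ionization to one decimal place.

HNO2 ⇌ NO2- + H+; let x = [H+] at equilibrium.
Ka = x²/(C₀ − x); solving the quadratic gives x = 4.00 × 10^-3 M.
% ionization = x/C₀ × 100% = 4.00 × 10^-3/0.038 × 100% = 10.5%

10.5%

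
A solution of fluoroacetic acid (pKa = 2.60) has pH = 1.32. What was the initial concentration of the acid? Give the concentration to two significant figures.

[H+] = 10^(-1.32) = 4.79 × 10^-2 M = x
Ka = 10^(−2.60) = 2.51 × 10^-3
Ka = x²/(C₀ − x) ⇒ C₀ = x + x²/Ka
C₀ = 4.79 × 10^-2 + (4.79 × 10^-2)²/(2.51 × 10^-3) = 9.62 × 10^-1 M

C₀ = 9.6 × 10^-1 M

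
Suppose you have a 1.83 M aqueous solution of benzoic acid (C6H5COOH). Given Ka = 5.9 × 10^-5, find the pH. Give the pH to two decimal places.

C6H5COOH ⇌ C6H5COO- + H+
From the ICE table, Ka = [H+]²/(1.83 − [H+]) = 5.9 × 10^-5.
Neglecting [H+] in the denominator: [H+] = √(5.9 × 10^-5 × 1.83) = 1.04 × 10^-2 M
pH = −log[H+] = −log(1.04 × 10^-2) = 1.98

pH = 1.98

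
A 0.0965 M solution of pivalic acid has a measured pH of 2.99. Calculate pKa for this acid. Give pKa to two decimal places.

pKa = 4.96

[H+] = 10^(-2.99) = 1.02 × 10^-3 M
At equilibrium [HA] = 0.0965 − 1.02 × 10^-3 = 9.55 × 10^-2 M
Ka = [H+][A-]/[HA] = (1.02 × 10^-3)² / 9.55 × 10^-2 = 1.09 × 10^-5
pKa = -log(1.09 × 10^-5) = 4.96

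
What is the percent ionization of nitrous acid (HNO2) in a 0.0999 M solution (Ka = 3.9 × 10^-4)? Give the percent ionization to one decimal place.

6.1%

HNO2 ⇌ NO2- + H+; let x = [H+] at equilibrium.
Ka = x²/(C₀ − x); solving the quadratic gives x = 6.05 × 10^-3 M.
Fraction ionized = 6.05 × 10^-3 / 0.0999 = 0.0606 → 6.1%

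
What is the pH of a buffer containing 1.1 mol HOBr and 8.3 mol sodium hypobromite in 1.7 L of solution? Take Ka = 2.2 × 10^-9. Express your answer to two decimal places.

pH = 9.54

pKa = −log(2.2 × 10^-9) = 8.658
Henderson–Hasselbalch: pH = pKa + log([OBr-]/[HOBr]) = 8.658 + log(8.3/1.1)
pH = 8.658 + (+0.878) = 9.54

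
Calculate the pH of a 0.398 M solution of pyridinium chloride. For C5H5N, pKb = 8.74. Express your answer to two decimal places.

C5H5NH+ is the conjugate acid of the weak base C5H5N.
Kb = 10^(−8.74) = 1.82 × 10^-9
Ka = Kw/Kb = 1.0×10^-14 / 1.82 × 10^-9 = 5.49 × 10^-6
From the ICE table, Ka = [H+]²/(0.398 − [H+]) = 5.49 × 10^-6.
Assume [H+] ≪ 0.398: [H+] ≈ √(5.49 × 10^-6 × 0.398) = 1.48 × 10^-3 M
([H+]/C₀ = 0.37% < 5%, so the approximation holds.)
pH = −log(1.48 × 10^-3) = 2.83

pH = 2.83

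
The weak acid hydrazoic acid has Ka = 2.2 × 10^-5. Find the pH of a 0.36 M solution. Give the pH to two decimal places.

pH = 2.55

HN3 ⇌ N3- + H+
Ka = [H+]²/(0.36 − [H+]) = 2.2 × 10^-5
Since Ka ≪ C₀, [H+] ≈ √(Ka·C₀) = 2.81 × 10^-3 M.
pH = −log(2.81 × 10^-3) = 2.55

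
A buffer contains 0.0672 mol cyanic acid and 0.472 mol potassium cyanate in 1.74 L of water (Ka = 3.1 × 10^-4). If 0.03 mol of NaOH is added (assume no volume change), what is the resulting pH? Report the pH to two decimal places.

OH- converts HOCN to OCN-: HOCN → 0.0372 mol, OCN- → 0.502 mol.
pKa = −log(3.1 × 10^-4) = 3.509
pH = pKa + log([A⁻]/[HA]) = 3.509 + log(0.502/0.0372) = 3.509 +1.130

pH = 4.64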